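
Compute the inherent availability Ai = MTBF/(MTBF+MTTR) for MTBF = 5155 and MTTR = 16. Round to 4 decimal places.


MTBF = 5155
MTTR = 16
MTBF + MTTR = 5171
Ai = 5155 / 5171
Ai = 0.9969

0.9969


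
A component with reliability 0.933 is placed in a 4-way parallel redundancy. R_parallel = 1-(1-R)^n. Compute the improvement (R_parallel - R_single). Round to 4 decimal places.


R_single = 0.933, n = 4
1 - R_single = 0.067
(1 - R_single)^n = 0.067^4 = 0.0
R_parallel = 1 - 0.0 = 1.0
Improvement = 1.0 - 0.933
Improvement = 0.067

0.067


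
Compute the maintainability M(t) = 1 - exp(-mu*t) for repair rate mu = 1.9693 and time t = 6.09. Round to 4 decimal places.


mu = 1.9693, t = 6.09
mu * t = 1.9693 * 6.09 = 11.993
exp(-11.993) = 0.0
M(t) = 1 - 0.0
M(t) = 1.0

1.0


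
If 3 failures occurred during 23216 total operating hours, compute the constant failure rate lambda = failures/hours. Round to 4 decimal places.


failures = 3
total_hours = 23216
lambda = 3 / 23216
lambda = 0.0001

0.0001


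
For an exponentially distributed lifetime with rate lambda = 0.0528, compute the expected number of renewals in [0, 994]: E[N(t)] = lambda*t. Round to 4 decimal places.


lambda = 0.0528
t = 994
E[N(t)] = lambda * t
E[N(t)] = 0.0528 * 994
E[N(t)] = 52.4832

52.4832


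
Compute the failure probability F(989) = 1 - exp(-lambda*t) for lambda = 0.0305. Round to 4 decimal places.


lambda = 0.0305, t = 989
lambda * t = 30.1645
exp(-30.1645) = 0.0
F(t) = 1 - 0.0
F(t) = 1.0

1.0


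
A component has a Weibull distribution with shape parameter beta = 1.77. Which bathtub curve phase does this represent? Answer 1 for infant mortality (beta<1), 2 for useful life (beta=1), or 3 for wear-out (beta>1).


beta = 1.77
Compare beta to 1:
beta < 1 => infant mortality (phase 1)
beta = 1 => useful life (phase 2)
beta > 1 => wear-out (phase 3)
Since beta = 1.77, this is wear-out (increasing failure rate)
Phase = 3

3


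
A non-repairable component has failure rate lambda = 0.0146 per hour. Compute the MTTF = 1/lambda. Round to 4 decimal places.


lambda = 0.0146
MTTF = 1 / 0.0146
MTTF = 68.4932

68.4932


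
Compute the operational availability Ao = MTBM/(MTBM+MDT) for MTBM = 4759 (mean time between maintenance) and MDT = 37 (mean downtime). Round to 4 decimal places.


MTBM = 4759
MDT = 37
MTBM + MDT = 4796
Ao = 4759 / 4796
Ao = 0.9923

0.9923


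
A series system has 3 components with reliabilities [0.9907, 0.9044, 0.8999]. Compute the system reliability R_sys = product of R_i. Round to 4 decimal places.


Components: [0.9907, 0.9044, 0.8999]
After component 1 (R=0.9907): product = 0.9907
After component 2 (R=0.9044): product = 0.896
After component 3 (R=0.8999): product = 0.8063
R_sys = 0.8063

0.8063


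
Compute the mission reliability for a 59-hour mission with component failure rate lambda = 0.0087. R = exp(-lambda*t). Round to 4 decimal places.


lambda = 0.0087
mission_time = 59
lambda * t = 0.0087 * 59 = 0.5133
R = exp(-0.5133)
R = 0.5985

0.5985


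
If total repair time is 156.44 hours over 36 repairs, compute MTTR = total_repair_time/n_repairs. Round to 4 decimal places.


total_repair_time = 156.44
n_repairs = 36
MTTR = 156.44 / 36
MTTR = 4.3456

4.3456


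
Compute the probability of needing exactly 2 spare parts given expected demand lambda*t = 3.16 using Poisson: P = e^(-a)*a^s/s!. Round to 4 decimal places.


a = 3.16, s = 2
e^(-a) = e^(-3.16) = 0.0424
a^s = 3.16^2 = 9.9856
s! = 2
P = 0.0424 * 9.9856 / 2
P = 0.2118

0.2118


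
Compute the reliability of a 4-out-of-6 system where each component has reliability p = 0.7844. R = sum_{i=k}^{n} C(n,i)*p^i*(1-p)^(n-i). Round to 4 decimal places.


k = 4, n = 6, p = 0.7844
i=4: C(6,4)=15 * 0.7844^4 * 0.2156^2 = 0.264
i=5: C(6,5)=6 * 0.7844^5 * 0.2156^1 = 0.3841
i=6: C(6,6)=1 * 0.7844^6 * 0.2156^0 = 0.2329
R = sum of terms = 0.881

0.881


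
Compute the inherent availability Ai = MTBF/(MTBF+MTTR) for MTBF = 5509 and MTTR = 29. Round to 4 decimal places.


MTBF = 5509
MTTR = 29
MTBF + MTTR = 5538
Ai = 5509 / 5538
Ai = 0.9948

0.9948


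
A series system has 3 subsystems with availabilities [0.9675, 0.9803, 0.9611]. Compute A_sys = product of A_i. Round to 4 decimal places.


Subsystems: [0.9675, 0.9803, 0.9611]
After subsystem 1 (A=0.9675): product = 0.9675
After subsystem 2 (A=0.9803): product = 0.9484
After subsystem 3 (A=0.9611): product = 0.9115
A_sys = 0.9115

0.9115


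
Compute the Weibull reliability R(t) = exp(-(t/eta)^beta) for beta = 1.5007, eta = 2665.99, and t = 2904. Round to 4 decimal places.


beta = 1.5007, eta = 2665.99, t = 2904
t/eta = 2904 / 2665.99 = 1.0893
(t/eta)^beta = 1.0893^1.5007 = 1.1369
R(t) = exp(-1.1369)
R(t) = 0.3208

0.3208


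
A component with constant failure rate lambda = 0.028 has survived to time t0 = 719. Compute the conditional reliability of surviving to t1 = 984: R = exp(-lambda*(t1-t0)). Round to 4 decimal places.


lambda = 0.028
t0 = 719, t1 = 984
t1 - t0 = 265
lambda * (t1-t0) = 0.028 * 265 = 7.42
R = exp(-7.42)
R = 0.0006

0.0006


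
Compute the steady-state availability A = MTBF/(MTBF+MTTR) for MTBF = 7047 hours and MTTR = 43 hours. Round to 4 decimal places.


MTBF = 7047
MTTR = 43
MTBF + MTTR = 7090
A = 7047 / 7090
A = 0.9939

0.9939


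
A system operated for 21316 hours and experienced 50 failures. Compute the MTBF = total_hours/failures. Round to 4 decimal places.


total_hours = 21316
failures = 50
MTBF = 21316 / 50
MTBF = 426.32

426.32


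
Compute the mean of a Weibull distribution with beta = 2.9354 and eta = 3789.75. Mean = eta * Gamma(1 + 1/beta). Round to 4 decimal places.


beta = 2.9354, eta = 3789.75
1/beta = 0.3407
1 + 1/beta = 1.3407
Gamma(1.3407) = 0.8921
Mean = 3789.75 * 0.8921
Mean = 3380.9923

3380.9923


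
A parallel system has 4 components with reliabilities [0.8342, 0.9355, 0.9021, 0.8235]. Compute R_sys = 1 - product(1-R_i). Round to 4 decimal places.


Components: [0.8342, 0.9355, 0.9021, 0.8235]
(1 - 0.8342) = 0.1658, running product = 0.1658
(1 - 0.9355) = 0.0645, running product = 0.0107
(1 - 0.9021) = 0.0979, running product = 0.001
(1 - 0.8235) = 0.1765, running product = 0.0002
Product of (1-R_i) = 0.0002
R_sys = 1 - 0.0002 = 0.9998

0.9998


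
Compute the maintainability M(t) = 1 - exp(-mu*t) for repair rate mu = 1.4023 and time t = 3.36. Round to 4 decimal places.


mu = 1.4023, t = 3.36
mu * t = 1.4023 * 3.36 = 4.7117
exp(-4.7117) = 0.009
M(t) = 1 - 0.009
M(t) = 0.991

0.991


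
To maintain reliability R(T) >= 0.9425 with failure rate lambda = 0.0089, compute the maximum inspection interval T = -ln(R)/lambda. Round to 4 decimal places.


R_target = 0.9425
lambda = 0.0089
-ln(0.9425) = 0.0592
T = 0.0592 / 0.0089
T = 6.6539

6.6539


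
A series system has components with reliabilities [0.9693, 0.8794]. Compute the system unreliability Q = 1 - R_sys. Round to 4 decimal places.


Components: [0.9693, 0.8794]
After component 1: product = 0.9693
After component 2: product = 0.8524
R_sys = 0.8524
Q = 1 - 0.8524 = 0.1476

0.1476


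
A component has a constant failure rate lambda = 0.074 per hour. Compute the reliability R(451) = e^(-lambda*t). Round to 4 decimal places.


lambda = 0.074
t = 451
lambda * t = 33.374
R(t) = e^(-33.374)
R(t) = 0.0

0.0


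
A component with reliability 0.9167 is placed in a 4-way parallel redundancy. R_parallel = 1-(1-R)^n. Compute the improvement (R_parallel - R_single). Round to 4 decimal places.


R_single = 0.9167, n = 4
1 - R_single = 0.0833
(1 - R_single)^n = 0.0833^4 = 0.0
R_parallel = 1 - 0.0 = 1.0
Improvement = 1.0 - 0.9167
Improvement = 0.0833

0.0833


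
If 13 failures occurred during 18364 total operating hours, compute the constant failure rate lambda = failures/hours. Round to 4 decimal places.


failures = 13
total_hours = 18364
lambda = 13 / 18364
lambda = 0.0007

0.0007


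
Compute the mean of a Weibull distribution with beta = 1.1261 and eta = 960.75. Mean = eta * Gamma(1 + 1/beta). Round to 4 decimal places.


beta = 1.1261, eta = 960.75
1/beta = 0.888
1 + 1/beta = 1.888
Gamma(1.888) = 0.9577
Mean = 960.75 * 0.9577
Mean = 920.1278

920.1278


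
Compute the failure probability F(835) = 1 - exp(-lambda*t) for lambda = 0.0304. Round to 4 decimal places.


lambda = 0.0304, t = 835
lambda * t = 25.384
exp(-25.384) = 0.0
F(t) = 1 - 0.0
F(t) = 1.0

1.0


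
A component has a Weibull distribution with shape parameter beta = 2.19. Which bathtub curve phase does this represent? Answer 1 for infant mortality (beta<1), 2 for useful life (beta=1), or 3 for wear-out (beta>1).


beta = 2.19
Compare beta to 1:
beta < 1 => infant mortality (phase 1)
beta = 1 => useful life (phase 2)
beta > 1 => wear-out (phase 3)
Since beta = 2.19, this is wear-out (increasing failure rate)
Phase = 3

3


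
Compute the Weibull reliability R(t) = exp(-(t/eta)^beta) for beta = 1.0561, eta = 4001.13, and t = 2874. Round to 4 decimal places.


beta = 1.0561, eta = 4001.13, t = 2874
t/eta = 2874 / 4001.13 = 0.7183
(t/eta)^beta = 0.7183^1.0561 = 0.7051
R(t) = exp(-0.7051)
R(t) = 0.4941

0.4941


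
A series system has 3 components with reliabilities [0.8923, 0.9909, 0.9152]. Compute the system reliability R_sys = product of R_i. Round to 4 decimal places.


Components: [0.8923, 0.9909, 0.9152]
After component 1 (R=0.8923): product = 0.8923
After component 2 (R=0.9909): product = 0.8842
After component 3 (R=0.9152): product = 0.8092
R_sys = 0.8092

0.8092


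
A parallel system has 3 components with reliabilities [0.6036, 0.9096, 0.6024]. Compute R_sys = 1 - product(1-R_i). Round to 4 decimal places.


Components: [0.6036, 0.9096, 0.6024]
(1 - 0.6036) = 0.3964, running product = 0.3964
(1 - 0.9096) = 0.0904, running product = 0.0358
(1 - 0.6024) = 0.3976, running product = 0.0142
Product of (1-R_i) = 0.0142
R_sys = 1 - 0.0142 = 0.9858

0.9858


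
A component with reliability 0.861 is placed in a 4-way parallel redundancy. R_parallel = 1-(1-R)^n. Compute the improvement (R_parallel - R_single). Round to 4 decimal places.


R_single = 0.861, n = 4
1 - R_single = 0.139
(1 - R_single)^n = 0.139^4 = 0.0004
R_parallel = 1 - 0.0004 = 0.9996
Improvement = 0.9996 - 0.861
Improvement = 0.1386

0.1386


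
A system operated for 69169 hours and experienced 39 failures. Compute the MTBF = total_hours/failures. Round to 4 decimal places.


total_hours = 69169
failures = 39
MTBF = 69169 / 39
MTBF = 1773.5641

1773.5641


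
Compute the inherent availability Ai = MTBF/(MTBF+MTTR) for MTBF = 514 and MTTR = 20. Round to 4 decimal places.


MTBF = 514
MTTR = 20
MTBF + MTTR = 534
Ai = 514 / 534
Ai = 0.9625

0.9625


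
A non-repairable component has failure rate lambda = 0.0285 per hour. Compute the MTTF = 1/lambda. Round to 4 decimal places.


lambda = 0.0285
MTTF = 1 / 0.0285
MTTF = 35.0877

35.0877


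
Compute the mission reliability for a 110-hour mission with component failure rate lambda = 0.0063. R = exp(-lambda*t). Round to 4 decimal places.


lambda = 0.0063
mission_time = 110
lambda * t = 0.0063 * 110 = 0.693
R = exp(-0.693)
R = 0.5001

0.5001


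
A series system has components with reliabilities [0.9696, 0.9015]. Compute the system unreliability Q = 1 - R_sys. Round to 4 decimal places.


Components: [0.9696, 0.9015]
After component 1: product = 0.9696
After component 2: product = 0.8741
R_sys = 0.8741
Q = 1 - 0.8741 = 0.1259

0.1259


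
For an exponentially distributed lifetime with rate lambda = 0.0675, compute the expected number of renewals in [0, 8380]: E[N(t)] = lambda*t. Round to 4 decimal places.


lambda = 0.0675
t = 8380
E[N(t)] = lambda * t
E[N(t)] = 0.0675 * 8380
E[N(t)] = 565.65

565.65


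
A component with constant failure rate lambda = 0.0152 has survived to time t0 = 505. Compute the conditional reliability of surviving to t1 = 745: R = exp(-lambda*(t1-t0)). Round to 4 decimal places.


lambda = 0.0152
t0 = 505, t1 = 745
t1 - t0 = 240
lambda * (t1-t0) = 0.0152 * 240 = 3.648
R = exp(-3.648)
R = 0.026

0.026


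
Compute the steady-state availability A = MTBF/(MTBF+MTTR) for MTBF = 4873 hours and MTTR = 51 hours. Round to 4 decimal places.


MTBF = 4873
MTTR = 51
MTBF + MTTR = 4924
A = 4873 / 4924
A = 0.9896

0.9896


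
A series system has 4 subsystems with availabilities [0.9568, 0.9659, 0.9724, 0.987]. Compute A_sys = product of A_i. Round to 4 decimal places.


Subsystems: [0.9568, 0.9659, 0.9724, 0.987]
After subsystem 1 (A=0.9568): product = 0.9568
After subsystem 2 (A=0.9659): product = 0.9242
After subsystem 3 (A=0.9724): product = 0.8987
After subsystem 4 (A=0.987): product = 0.887
A_sys = 0.887

0.887


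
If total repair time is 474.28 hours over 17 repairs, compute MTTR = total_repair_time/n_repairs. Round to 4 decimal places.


total_repair_time = 474.28
n_repairs = 17
MTTR = 474.28 / 17
MTTR = 27.8988

27.8988


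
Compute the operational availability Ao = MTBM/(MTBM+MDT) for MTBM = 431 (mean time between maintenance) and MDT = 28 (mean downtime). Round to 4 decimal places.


MTBM = 431
MDT = 28
MTBM + MDT = 459
Ao = 431 / 459
Ao = 0.939

0.939


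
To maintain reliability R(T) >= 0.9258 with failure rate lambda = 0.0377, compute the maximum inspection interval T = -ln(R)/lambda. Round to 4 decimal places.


R_target = 0.9258
lambda = 0.0377
-ln(0.9258) = 0.0771
T = 0.0771 / 0.0377
T = 2.045

2.045


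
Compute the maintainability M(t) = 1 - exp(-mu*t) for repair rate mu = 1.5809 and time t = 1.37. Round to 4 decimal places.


mu = 1.5809, t = 1.37
mu * t = 1.5809 * 1.37 = 2.1658
exp(-2.1658) = 0.1147
M(t) = 1 - 0.1147
M(t) = 0.8853

0.8853


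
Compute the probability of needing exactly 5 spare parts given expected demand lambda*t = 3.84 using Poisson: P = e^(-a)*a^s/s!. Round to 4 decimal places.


a = 3.84, s = 5
e^(-a) = e^(-3.84) = 0.0215
a^s = 3.84^5 = 834.9416
s! = 120
P = 0.0215 * 834.9416 / 120
P = 0.1495

0.1495


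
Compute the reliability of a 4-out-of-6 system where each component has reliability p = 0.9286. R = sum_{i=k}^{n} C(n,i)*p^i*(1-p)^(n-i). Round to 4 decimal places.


k = 4, n = 6, p = 0.9286
i=4: C(6,4)=15 * 0.9286^4 * 0.0714^2 = 0.0569
i=5: C(6,5)=6 * 0.9286^5 * 0.0714^1 = 0.2958
i=6: C(6,6)=1 * 0.9286^6 * 0.0714^0 = 0.6412
R = sum of terms = 0.9938

0.9938


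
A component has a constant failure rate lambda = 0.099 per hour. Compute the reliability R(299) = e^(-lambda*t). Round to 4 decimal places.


lambda = 0.099
t = 299
lambda * t = 29.601
R(t) = e^(-29.601)
R(t) = 0.0

0.0


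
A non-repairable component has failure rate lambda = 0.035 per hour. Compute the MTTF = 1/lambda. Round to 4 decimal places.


lambda = 0.035
MTTF = 1 / 0.035
MTTF = 28.5714

28.5714


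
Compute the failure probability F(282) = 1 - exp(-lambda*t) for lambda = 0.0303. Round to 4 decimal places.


lambda = 0.0303, t = 282
lambda * t = 8.5446
exp(-8.5446) = 0.0002
F(t) = 1 - 0.0002
F(t) = 0.9998

0.9998


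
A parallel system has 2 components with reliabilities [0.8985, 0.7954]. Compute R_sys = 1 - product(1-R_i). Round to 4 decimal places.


Components: [0.8985, 0.7954]
(1 - 0.8985) = 0.1015, running product = 0.1015
(1 - 0.7954) = 0.2046, running product = 0.0208
Product of (1-R_i) = 0.0208
R_sys = 1 - 0.0208 = 0.9792

0.9792


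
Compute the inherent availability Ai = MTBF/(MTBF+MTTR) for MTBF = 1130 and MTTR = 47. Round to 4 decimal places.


MTBF = 1130
MTTR = 47
MTBF + MTTR = 1177
Ai = 1130 / 1177
Ai = 0.9601

0.9601


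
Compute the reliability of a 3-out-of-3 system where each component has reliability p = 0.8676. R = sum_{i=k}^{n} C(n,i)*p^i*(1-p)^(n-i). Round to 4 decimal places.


k = 3, n = 3, p = 0.8676
i=3: C(3,3)=1 * 0.8676^3 * 0.1324^0 = 0.6531
R = sum of terms = 0.6531

0.6531


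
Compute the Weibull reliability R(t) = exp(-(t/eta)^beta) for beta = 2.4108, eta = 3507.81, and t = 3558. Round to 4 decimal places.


beta = 2.4108, eta = 3507.81, t = 3558
t/eta = 3558 / 3507.81 = 1.0143
(t/eta)^beta = 1.0143^2.4108 = 1.0348
R(t) = exp(-1.0348)
R(t) = 0.3553

0.3553


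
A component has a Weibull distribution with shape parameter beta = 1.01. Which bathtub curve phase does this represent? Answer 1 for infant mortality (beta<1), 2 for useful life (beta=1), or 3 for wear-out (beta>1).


beta = 1.01
Compare beta to 1:
beta < 1 => infant mortality (phase 1)
beta = 1 => useful life (phase 2)
beta > 1 => wear-out (phase 3)
Since beta = 1.01, this is wear-out (increasing failure rate)
Phase = 3

3


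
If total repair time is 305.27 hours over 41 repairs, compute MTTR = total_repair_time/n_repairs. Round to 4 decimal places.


total_repair_time = 305.27
n_repairs = 41
MTTR = 305.27 / 41
MTTR = 7.4456

7.4456


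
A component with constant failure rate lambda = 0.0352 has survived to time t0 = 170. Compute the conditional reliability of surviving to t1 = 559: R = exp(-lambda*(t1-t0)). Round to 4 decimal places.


lambda = 0.0352
t0 = 170, t1 = 559
t1 - t0 = 389
lambda * (t1-t0) = 0.0352 * 389 = 13.6928
R = exp(-13.6928)
R = 0.0

0.0


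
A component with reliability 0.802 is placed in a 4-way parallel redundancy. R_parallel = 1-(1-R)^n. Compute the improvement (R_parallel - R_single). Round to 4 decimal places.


R_single = 0.802, n = 4
1 - R_single = 0.198
(1 - R_single)^n = 0.198^4 = 0.0015
R_parallel = 1 - 0.0015 = 0.9985
Improvement = 0.9985 - 0.802
Improvement = 0.1965

0.1965


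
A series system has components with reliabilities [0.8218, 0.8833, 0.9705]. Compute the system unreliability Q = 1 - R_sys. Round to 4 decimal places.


Components: [0.8218, 0.8833, 0.9705]
After component 1: product = 0.8218
After component 2: product = 0.7259
After component 3: product = 0.7045
R_sys = 0.7045
Q = 1 - 0.7045 = 0.2955

0.2955


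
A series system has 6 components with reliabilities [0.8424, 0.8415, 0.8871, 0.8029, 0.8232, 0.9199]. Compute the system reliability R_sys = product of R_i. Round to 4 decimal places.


Components: [0.8424, 0.8415, 0.8871, 0.8029, 0.8232, 0.9199]
After component 1 (R=0.8424): product = 0.8424
After component 2 (R=0.8415): product = 0.7089
After component 3 (R=0.8871): product = 0.6288
After component 4 (R=0.8029): product = 0.5049
After component 5 (R=0.8232): product = 0.4156
After component 6 (R=0.9199): product = 0.3823
R_sys = 0.3823

0.3823


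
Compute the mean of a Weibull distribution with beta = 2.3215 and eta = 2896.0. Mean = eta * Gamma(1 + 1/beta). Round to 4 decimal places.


beta = 2.3215, eta = 2896.0
1/beta = 0.4308
1 + 1/beta = 1.4308
Gamma(1.4308) = 0.886
Mean = 2896.0 * 0.886
Mean = 2565.9014

2565.9014


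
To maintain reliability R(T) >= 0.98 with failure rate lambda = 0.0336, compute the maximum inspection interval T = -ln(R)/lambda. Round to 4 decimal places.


R_target = 0.98
lambda = 0.0336
-ln(0.98) = 0.0202
T = 0.0202 / 0.0336
T = 0.6013

0.6013


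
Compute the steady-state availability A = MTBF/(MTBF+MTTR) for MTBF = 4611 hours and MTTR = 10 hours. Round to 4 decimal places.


MTBF = 4611
MTTR = 10
MTBF + MTTR = 4621
A = 4611 / 4621
A = 0.9978

0.9978


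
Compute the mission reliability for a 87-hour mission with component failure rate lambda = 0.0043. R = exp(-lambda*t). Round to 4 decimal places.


lambda = 0.0043
mission_time = 87
lambda * t = 0.0043 * 87 = 0.3741
R = exp(-0.3741)
R = 0.6879

0.6879


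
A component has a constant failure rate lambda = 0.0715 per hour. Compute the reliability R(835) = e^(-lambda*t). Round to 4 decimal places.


lambda = 0.0715
t = 835
lambda * t = 59.7025
R(t) = e^(-59.7025)
R(t) = 0.0

0.0


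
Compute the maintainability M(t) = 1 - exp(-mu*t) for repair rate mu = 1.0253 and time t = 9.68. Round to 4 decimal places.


mu = 1.0253, t = 9.68
mu * t = 1.0253 * 9.68 = 9.9249
exp(-9.9249) = 0.0
M(t) = 1 - 0.0
M(t) = 1.0

1.0


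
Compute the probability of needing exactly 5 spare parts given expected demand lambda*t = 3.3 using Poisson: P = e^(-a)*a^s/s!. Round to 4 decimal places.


a = 3.3, s = 5
e^(-a) = e^(-3.3) = 0.0369
a^s = 3.3^5 = 391.3539
s! = 120
P = 0.0369 * 391.3539 / 120
P = 0.1203

0.1203


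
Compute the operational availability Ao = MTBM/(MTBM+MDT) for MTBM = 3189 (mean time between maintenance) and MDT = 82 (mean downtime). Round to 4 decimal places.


MTBM = 3189
MDT = 82
MTBM + MDT = 3271
Ao = 3189 / 3271
Ao = 0.9749

0.9749


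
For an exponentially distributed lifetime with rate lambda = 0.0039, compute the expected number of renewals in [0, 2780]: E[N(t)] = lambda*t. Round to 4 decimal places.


lambda = 0.0039
t = 2780
E[N(t)] = lambda * t
E[N(t)] = 0.0039 * 2780
E[N(t)] = 10.842

10.842


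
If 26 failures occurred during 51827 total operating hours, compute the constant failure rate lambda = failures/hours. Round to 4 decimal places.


failures = 26
total_hours = 51827
lambda = 26 / 51827
lambda = 0.0005

0.0005


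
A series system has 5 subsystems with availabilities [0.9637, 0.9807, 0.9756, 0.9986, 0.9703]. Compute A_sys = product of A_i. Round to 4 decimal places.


Subsystems: [0.9637, 0.9807, 0.9756, 0.9986, 0.9703]
After subsystem 1 (A=0.9637): product = 0.9637
After subsystem 2 (A=0.9807): product = 0.9451
After subsystem 3 (A=0.9756): product = 0.922
After subsystem 4 (A=0.9986): product = 0.9207
After subsystem 5 (A=0.9703): product = 0.8934
A_sys = 0.8934

0.8934


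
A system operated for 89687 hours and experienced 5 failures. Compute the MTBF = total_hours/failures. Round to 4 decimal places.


total_hours = 89687
failures = 5
MTBF = 89687 / 5
MTBF = 17937.4

17937.4


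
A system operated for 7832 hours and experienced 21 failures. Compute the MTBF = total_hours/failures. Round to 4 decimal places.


total_hours = 7832
failures = 21
MTBF = 7832 / 21
MTBF = 372.9524

372.9524


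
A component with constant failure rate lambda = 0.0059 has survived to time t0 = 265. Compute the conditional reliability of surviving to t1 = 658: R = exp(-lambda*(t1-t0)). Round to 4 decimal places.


lambda = 0.0059
t0 = 265, t1 = 658
t1 - t0 = 393
lambda * (t1-t0) = 0.0059 * 393 = 2.3187
R = exp(-2.3187)
R = 0.0984

0.0984


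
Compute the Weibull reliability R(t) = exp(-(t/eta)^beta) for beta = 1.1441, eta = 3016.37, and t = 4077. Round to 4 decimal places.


beta = 1.1441, eta = 3016.37, t = 4077
t/eta = 4077 / 3016.37 = 1.3516
(t/eta)^beta = 1.3516^1.1441 = 1.4116
R(t) = exp(-1.4116)
R(t) = 0.2438

0.2438


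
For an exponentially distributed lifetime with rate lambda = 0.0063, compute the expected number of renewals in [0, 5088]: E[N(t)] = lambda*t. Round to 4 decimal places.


lambda = 0.0063
t = 5088
E[N(t)] = lambda * t
E[N(t)] = 0.0063 * 5088
E[N(t)] = 32.0544

32.0544


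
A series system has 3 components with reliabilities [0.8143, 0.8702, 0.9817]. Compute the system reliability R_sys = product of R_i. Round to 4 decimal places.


Components: [0.8143, 0.8702, 0.9817]
After component 1 (R=0.8143): product = 0.8143
After component 2 (R=0.8702): product = 0.7086
After component 3 (R=0.9817): product = 0.6956
R_sys = 0.6956

0.6956


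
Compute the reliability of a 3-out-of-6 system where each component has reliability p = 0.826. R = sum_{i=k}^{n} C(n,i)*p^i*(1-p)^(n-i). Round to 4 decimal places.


k = 3, n = 6, p = 0.826
i=3: C(6,3)=20 * 0.826^3 * 0.174^3 = 0.0594
i=4: C(6,4)=15 * 0.826^4 * 0.174^2 = 0.2114
i=5: C(6,5)=6 * 0.826^5 * 0.174^1 = 0.4014
i=6: C(6,6)=1 * 0.826^6 * 0.174^0 = 0.3176
R = sum of terms = 0.9898

0.9898


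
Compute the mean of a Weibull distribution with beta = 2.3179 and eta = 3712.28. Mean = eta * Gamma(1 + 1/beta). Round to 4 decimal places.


beta = 2.3179, eta = 3712.28
1/beta = 0.4314
1 + 1/beta = 1.4314
Gamma(1.4314) = 0.886
Mean = 3712.28 * 0.886
Mean = 3289.0723

3289.0723


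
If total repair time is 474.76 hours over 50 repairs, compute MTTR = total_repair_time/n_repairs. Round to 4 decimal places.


total_repair_time = 474.76
n_repairs = 50
MTTR = 474.76 / 50
MTTR = 9.4952

9.4952


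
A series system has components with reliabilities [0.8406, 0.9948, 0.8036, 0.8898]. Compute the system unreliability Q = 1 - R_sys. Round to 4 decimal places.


Components: [0.8406, 0.9948, 0.8036, 0.8898]
After component 1: product = 0.8406
After component 2: product = 0.8362
After component 3: product = 0.672
After component 4: product = 0.5979
R_sys = 0.5979
Q = 1 - 0.5979 = 0.4021

0.4021


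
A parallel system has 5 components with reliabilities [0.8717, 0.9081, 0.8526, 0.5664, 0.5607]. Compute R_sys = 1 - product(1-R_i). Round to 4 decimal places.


Components: [0.8717, 0.9081, 0.8526, 0.5664, 0.5607]
(1 - 0.8717) = 0.1283, running product = 0.1283
(1 - 0.9081) = 0.0919, running product = 0.0118
(1 - 0.8526) = 0.1474, running product = 0.0017
(1 - 0.5664) = 0.4336, running product = 0.0008
(1 - 0.5607) = 0.4393, running product = 0.0003
Product of (1-R_i) = 0.0003
R_sys = 1 - 0.0003 = 0.9997

0.9997


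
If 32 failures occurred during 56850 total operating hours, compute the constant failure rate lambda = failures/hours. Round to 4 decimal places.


failures = 32
total_hours = 56850
lambda = 32 / 56850
lambda = 0.0006

0.0006


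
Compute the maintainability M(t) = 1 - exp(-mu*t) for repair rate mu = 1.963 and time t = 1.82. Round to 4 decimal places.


mu = 1.963, t = 1.82
mu * t = 1.963 * 1.82 = 3.5727
exp(-3.5727) = 0.0281
M(t) = 1 - 0.0281
M(t) = 0.9719

0.9719


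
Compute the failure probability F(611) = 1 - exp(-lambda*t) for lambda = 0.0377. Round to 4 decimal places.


lambda = 0.0377, t = 611
lambda * t = 23.0347
exp(-23.0347) = 0.0
F(t) = 1 - 0.0
F(t) = 1.0

1.0


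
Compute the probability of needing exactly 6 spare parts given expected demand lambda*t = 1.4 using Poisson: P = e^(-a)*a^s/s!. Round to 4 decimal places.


a = 1.4, s = 6
e^(-a) = e^(-1.4) = 0.2466
a^s = 1.4^6 = 7.5295
s! = 720
P = 0.2466 * 7.5295 / 720
P = 0.0026

0.0026


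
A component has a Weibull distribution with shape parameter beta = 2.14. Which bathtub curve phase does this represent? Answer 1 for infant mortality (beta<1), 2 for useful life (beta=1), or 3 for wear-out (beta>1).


beta = 2.14
Compare beta to 1:
beta < 1 => infant mortality (phase 1)
beta = 1 => useful life (phase 2)
beta > 1 => wear-out (phase 3)
Since beta = 2.14, this is wear-out (increasing failure rate)
Phase = 3

3


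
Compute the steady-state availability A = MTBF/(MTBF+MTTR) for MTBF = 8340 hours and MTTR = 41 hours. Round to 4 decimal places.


MTBF = 8340
MTTR = 41
MTBF + MTTR = 8381
A = 8340 / 8381
A = 0.9951

0.9951


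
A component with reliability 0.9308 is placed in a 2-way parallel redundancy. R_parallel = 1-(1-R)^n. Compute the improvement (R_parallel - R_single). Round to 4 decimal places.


R_single = 0.9308, n = 2
1 - R_single = 0.0692
(1 - R_single)^n = 0.0692^2 = 0.0048
R_parallel = 1 - 0.0048 = 0.9952
Improvement = 0.9952 - 0.9308
Improvement = 0.0644

0.0644


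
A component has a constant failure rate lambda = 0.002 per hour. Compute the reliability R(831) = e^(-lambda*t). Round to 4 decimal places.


lambda = 0.002
t = 831
lambda * t = 1.662
R(t) = e^(-1.662)
R(t) = 0.1898

0.1898


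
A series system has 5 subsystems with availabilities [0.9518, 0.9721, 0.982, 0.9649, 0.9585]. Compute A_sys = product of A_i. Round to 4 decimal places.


Subsystems: [0.9518, 0.9721, 0.982, 0.9649, 0.9585]
After subsystem 1 (A=0.9518): product = 0.9518
After subsystem 2 (A=0.9721): product = 0.9252
After subsystem 3 (A=0.982): product = 0.9086
After subsystem 4 (A=0.9649): product = 0.8767
After subsystem 5 (A=0.9585): product = 0.8403
A_sys = 0.8403

0.8403


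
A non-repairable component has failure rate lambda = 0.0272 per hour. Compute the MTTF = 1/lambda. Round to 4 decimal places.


lambda = 0.0272
MTTF = 1 / 0.0272
MTTF = 36.7647

36.7647


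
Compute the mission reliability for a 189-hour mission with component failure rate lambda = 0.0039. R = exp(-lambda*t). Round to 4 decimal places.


lambda = 0.0039
mission_time = 189
lambda * t = 0.0039 * 189 = 0.7371
R = exp(-0.7371)
R = 0.4785

0.4785


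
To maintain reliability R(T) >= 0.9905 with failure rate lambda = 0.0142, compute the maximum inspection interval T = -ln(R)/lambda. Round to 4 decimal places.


R_target = 0.9905
lambda = 0.0142
-ln(0.9905) = 0.0095
T = 0.0095 / 0.0142
T = 0.6722

0.6722


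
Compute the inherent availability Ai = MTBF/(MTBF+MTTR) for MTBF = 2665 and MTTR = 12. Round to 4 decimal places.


MTBF = 2665
MTTR = 12
MTBF + MTTR = 2677
Ai = 2665 / 2677
Ai = 0.9955

0.9955


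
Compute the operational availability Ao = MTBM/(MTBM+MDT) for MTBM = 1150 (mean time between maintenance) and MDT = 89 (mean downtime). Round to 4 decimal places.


MTBM = 1150
MDT = 89
MTBM + MDT = 1239
Ao = 1150 / 1239
Ao = 0.9282

0.9282


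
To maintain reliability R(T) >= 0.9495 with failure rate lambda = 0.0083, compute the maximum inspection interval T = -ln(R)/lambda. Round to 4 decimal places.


R_target = 0.9495
lambda = 0.0083
-ln(0.9495) = 0.0518
T = 0.0518 / 0.0083
T = 6.2433

6.2433


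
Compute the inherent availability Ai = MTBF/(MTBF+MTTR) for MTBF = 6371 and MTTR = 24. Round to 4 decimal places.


MTBF = 6371
MTTR = 24
MTBF + MTTR = 6395
Ai = 6371 / 6395
Ai = 0.9962

0.9962


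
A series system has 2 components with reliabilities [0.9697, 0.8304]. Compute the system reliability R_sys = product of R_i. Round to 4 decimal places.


Components: [0.9697, 0.8304]
After component 1 (R=0.9697): product = 0.9697
After component 2 (R=0.8304): product = 0.8052
R_sys = 0.8052

0.8052


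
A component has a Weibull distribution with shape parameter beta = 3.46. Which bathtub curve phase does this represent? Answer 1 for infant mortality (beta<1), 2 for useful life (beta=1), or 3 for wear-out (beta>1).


beta = 3.46
Compare beta to 1:
beta < 1 => infant mortality (phase 1)
beta = 1 => useful life (phase 2)
beta > 1 => wear-out (phase 3)
Since beta = 3.46, this is wear-out (increasing failure rate)
Phase = 3

3


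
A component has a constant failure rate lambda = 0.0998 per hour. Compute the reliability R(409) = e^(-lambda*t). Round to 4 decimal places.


lambda = 0.0998
t = 409
lambda * t = 40.8182
R(t) = e^(-40.8182)
R(t) = 0.0

0.0


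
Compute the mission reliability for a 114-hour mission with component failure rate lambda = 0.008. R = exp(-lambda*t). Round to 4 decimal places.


lambda = 0.008
mission_time = 114
lambda * t = 0.008 * 114 = 0.912
R = exp(-0.912)
R = 0.4017

0.4017


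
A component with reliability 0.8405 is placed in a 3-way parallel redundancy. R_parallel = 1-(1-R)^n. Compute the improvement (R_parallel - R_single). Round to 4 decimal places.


R_single = 0.8405, n = 3
1 - R_single = 0.1595
(1 - R_single)^n = 0.1595^3 = 0.0041
R_parallel = 1 - 0.0041 = 0.9959
Improvement = 0.9959 - 0.8405
Improvement = 0.1554

0.1554


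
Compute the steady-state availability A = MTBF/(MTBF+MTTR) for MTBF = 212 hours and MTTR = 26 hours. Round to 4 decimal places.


MTBF = 212
MTTR = 26
MTBF + MTTR = 238
A = 212 / 238
A = 0.8908

0.8908


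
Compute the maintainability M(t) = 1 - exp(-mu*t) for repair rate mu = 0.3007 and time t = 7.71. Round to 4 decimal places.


mu = 0.3007, t = 7.71
mu * t = 0.3007 * 7.71 = 2.3184
exp(-2.3184) = 0.0984
M(t) = 1 - 0.0984
M(t) = 0.9016

0.9016


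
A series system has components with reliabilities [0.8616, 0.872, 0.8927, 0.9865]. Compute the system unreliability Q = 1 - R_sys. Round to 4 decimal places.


Components: [0.8616, 0.872, 0.8927, 0.9865]
After component 1: product = 0.8616
After component 2: product = 0.7513
After component 3: product = 0.6707
After component 4: product = 0.6616
R_sys = 0.6616
Q = 1 - 0.6616 = 0.3384

0.3384


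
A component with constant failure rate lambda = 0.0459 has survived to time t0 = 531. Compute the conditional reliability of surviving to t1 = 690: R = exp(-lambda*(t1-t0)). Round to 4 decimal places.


lambda = 0.0459
t0 = 531, t1 = 690
t1 - t0 = 159
lambda * (t1-t0) = 0.0459 * 159 = 7.2981
R = exp(-7.2981)
R = 0.0007

0.0007


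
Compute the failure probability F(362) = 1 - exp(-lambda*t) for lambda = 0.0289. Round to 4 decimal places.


lambda = 0.0289, t = 362
lambda * t = 10.4618
exp(-10.4618) = 0.0
F(t) = 1 - 0.0
F(t) = 1.0

1.0


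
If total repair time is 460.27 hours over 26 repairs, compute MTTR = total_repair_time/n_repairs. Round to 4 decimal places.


total_repair_time = 460.27
n_repairs = 26
MTTR = 460.27 / 26
MTTR = 17.7027

17.7027


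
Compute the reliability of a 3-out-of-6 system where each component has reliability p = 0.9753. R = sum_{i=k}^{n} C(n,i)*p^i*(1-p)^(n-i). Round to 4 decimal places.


k = 3, n = 6, p = 0.9753
i=3: C(6,3)=20 * 0.9753^3 * 0.0247^3 = 0.0003
i=4: C(6,4)=15 * 0.9753^4 * 0.0247^2 = 0.0083
i=5: C(6,5)=6 * 0.9753^5 * 0.0247^1 = 0.1308
i=6: C(6,6)=1 * 0.9753^6 * 0.0247^0 = 0.8607
R = sum of terms = 1.0

1.0


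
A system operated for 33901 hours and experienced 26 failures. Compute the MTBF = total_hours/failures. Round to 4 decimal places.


total_hours = 33901
failures = 26
MTBF = 33901 / 26
MTBF = 1303.8846

1303.8846


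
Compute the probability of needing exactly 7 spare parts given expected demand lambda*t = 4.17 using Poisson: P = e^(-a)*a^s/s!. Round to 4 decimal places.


a = 4.17, s = 7
e^(-a) = e^(-4.17) = 0.0155
a^s = 4.17^7 = 21925.6453
s! = 5040
P = 0.0155 * 21925.6453 / 5040
P = 0.0672

0.0672


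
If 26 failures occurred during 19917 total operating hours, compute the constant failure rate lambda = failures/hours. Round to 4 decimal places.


failures = 26
total_hours = 19917
lambda = 26 / 19917
lambda = 0.0013

0.0013


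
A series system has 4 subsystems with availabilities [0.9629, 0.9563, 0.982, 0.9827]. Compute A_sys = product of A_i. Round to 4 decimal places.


Subsystems: [0.9629, 0.9563, 0.982, 0.9827]
After subsystem 1 (A=0.9629): product = 0.9629
After subsystem 2 (A=0.9563): product = 0.9208
After subsystem 3 (A=0.982): product = 0.9042
After subsystem 4 (A=0.9827): product = 0.8886
A_sys = 0.8886

0.8886


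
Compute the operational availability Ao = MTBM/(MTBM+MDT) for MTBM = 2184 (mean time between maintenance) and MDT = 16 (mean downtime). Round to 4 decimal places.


MTBM = 2184
MDT = 16
MTBM + MDT = 2200
Ao = 2184 / 2200
Ao = 0.9927

0.9927


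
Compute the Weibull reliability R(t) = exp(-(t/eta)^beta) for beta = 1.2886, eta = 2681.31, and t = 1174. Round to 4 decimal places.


beta = 1.2886, eta = 2681.31, t = 1174
t/eta = 1174 / 2681.31 = 0.4378
(t/eta)^beta = 0.4378^1.2886 = 0.345
R(t) = exp(-0.345)
R(t) = 0.7082

0.7082


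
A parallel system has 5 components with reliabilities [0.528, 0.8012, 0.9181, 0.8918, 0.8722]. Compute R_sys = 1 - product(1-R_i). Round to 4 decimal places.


Components: [0.528, 0.8012, 0.9181, 0.8918, 0.8722]
(1 - 0.528) = 0.472, running product = 0.472
(1 - 0.8012) = 0.1988, running product = 0.0938
(1 - 0.9181) = 0.0819, running product = 0.0077
(1 - 0.8918) = 0.1082, running product = 0.0008
(1 - 0.8722) = 0.1278, running product = 0.0001
Product of (1-R_i) = 0.0001
R_sys = 1 - 0.0001 = 0.9999

0.9999


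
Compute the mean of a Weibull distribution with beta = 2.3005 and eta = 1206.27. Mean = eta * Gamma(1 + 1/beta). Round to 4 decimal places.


beta = 2.3005, eta = 1206.27
1/beta = 0.4347
1 + 1/beta = 1.4347
Gamma(1.4347) = 0.8859
Mean = 1206.27 * 0.8859
Mean = 1068.655

1068.655


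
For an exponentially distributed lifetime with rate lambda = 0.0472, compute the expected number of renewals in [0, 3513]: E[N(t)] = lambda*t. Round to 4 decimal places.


lambda = 0.0472
t = 3513
E[N(t)] = lambda * t
E[N(t)] = 0.0472 * 3513
E[N(t)] = 165.8136

165.8136


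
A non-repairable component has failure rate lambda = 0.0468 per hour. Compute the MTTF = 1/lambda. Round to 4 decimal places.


lambda = 0.0468
MTTF = 1 / 0.0468
MTTF = 21.3675

21.3675


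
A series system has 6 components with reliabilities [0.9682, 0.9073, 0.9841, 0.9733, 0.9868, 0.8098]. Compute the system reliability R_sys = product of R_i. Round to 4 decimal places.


Components: [0.9682, 0.9073, 0.9841, 0.9733, 0.9868, 0.8098]
After component 1 (R=0.9682): product = 0.9682
After component 2 (R=0.9073): product = 0.8784
After component 3 (R=0.9841): product = 0.8645
After component 4 (R=0.9733): product = 0.8414
After component 5 (R=0.9868): product = 0.8303
After component 6 (R=0.8098): product = 0.6724
R_sys = 0.6724

0.6724


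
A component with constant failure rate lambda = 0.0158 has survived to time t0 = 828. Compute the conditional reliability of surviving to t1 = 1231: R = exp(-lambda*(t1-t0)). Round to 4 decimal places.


lambda = 0.0158
t0 = 828, t1 = 1231
t1 - t0 = 403
lambda * (t1-t0) = 0.0158 * 403 = 6.3674
R = exp(-6.3674)
R = 0.0017

0.0017


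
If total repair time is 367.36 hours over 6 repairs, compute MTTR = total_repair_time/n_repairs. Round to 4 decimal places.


total_repair_time = 367.36
n_repairs = 6
MTTR = 367.36 / 6
MTTR = 61.2267

61.2267


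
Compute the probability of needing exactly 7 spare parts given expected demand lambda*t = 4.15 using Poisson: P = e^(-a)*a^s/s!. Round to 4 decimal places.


a = 4.15, s = 7
e^(-a) = e^(-4.15) = 0.0158
a^s = 4.15^7 = 21200.0398
s! = 5040
P = 0.0158 * 21200.0398 / 5040
P = 0.0663

0.0663


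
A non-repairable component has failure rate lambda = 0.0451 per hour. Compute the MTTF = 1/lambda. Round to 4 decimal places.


lambda = 0.0451
MTTF = 1 / 0.0451
MTTF = 22.1729

22.1729


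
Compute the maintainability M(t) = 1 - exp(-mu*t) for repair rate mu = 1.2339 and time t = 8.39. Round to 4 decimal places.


mu = 1.2339, t = 8.39
mu * t = 1.2339 * 8.39 = 10.3524
exp(-10.3524) = 0.0
M(t) = 1 - 0.0
M(t) = 1.0

1.0


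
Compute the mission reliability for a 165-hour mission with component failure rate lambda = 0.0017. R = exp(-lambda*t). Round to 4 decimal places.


lambda = 0.0017
mission_time = 165
lambda * t = 0.0017 * 165 = 0.2805
R = exp(-0.2805)
R = 0.7554

0.7554


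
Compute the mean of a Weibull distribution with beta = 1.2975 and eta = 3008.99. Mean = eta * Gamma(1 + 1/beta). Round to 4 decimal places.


beta = 1.2975, eta = 3008.99
1/beta = 0.7707
1 + 1/beta = 1.7707
Gamma(1.7707) = 0.9239
Mean = 3008.99 * 0.9239
Mean = 2780.115

2780.115


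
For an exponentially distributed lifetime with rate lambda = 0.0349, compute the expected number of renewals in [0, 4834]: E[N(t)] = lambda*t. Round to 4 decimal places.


lambda = 0.0349
t = 4834
E[N(t)] = lambda * t
E[N(t)] = 0.0349 * 4834
E[N(t)] = 168.7066

168.7066


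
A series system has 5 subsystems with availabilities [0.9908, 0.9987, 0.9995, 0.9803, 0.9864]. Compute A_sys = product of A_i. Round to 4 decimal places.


Subsystems: [0.9908, 0.9987, 0.9995, 0.9803, 0.9864]
After subsystem 1 (A=0.9908): product = 0.9908
After subsystem 2 (A=0.9987): product = 0.9895
After subsystem 3 (A=0.9995): product = 0.989
After subsystem 4 (A=0.9803): product = 0.9695
After subsystem 5 (A=0.9864): product = 0.9563
A_sys = 0.9563

0.9563


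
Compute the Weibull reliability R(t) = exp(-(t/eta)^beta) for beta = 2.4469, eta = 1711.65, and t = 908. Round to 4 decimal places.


beta = 2.4469, eta = 1711.65, t = 908
t/eta = 908 / 1711.65 = 0.5305
(t/eta)^beta = 0.5305^2.4469 = 0.212
R(t) = exp(-0.212)
R(t) = 0.809

0.809


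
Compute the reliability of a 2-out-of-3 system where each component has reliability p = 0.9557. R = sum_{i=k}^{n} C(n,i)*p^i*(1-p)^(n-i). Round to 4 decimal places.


k = 2, n = 3, p = 0.9557
i=2: C(3,2)=3 * 0.9557^2 * 0.0443^1 = 0.1214
i=3: C(3,3)=1 * 0.9557^3 * 0.0443^0 = 0.8729
R = sum of terms = 0.9943

0.9943


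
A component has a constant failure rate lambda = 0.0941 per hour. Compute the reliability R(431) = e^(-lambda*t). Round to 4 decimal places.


lambda = 0.0941
t = 431
lambda * t = 40.5571
R(t) = e^(-40.5571)
R(t) = 0.0

0.0
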